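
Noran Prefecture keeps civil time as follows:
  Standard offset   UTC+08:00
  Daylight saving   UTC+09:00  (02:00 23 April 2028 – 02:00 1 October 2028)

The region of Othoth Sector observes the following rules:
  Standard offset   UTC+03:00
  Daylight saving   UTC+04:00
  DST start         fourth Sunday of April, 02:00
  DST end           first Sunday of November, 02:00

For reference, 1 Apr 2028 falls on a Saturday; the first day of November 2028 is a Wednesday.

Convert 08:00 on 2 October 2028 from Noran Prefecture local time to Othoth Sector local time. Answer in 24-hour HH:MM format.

2 October 2028 is outside the daylight-saving period (23 April – 1 October), so Noran Prefecture is on standard time, UTC+08:00.
08:00 Noran Prefecture − 8h = 00:00 UTC.
1 April 2028 is a Saturday, so the first Sunday is April 2 and the fourth is April 23.
1 November 2028 is a Wednesday, so the first Sunday is November 5.
At the standard offset (UTC+03:00), 00:00 UTC + 3h = 03:00 Othoth Sector standard time.
The standard-time date in Othoth Sector, 2 October 2028, falls between 23 April and 5 November, so daylight saving is in effect and Othoth Sector is at UTC+04:00.
00:00 UTC + 4h = 04:00 Othoth Sector.

04:00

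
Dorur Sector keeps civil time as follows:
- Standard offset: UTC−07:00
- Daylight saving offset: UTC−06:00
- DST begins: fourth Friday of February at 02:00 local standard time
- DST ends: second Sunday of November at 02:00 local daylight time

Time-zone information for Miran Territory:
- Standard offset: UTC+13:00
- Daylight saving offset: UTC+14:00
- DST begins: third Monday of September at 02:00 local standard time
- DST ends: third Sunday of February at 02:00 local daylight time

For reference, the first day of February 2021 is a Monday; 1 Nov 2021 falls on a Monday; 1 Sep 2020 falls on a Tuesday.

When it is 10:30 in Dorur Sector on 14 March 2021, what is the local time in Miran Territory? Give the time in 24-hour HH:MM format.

05:30

1 February 2021 is a Monday, so the first Friday is February 5 and the fourth is February 26.
1 November 2021 is a Monday, so the first Sunday is November 7 and the second is November 14.
14 March 2021 lies within the daylight-saving period (26 February – 14 November), so Dorur Sector is on daylight time, UTC−06:00.
10:30 Dorur Sector + 6h = 16:30 UTC.
1 September 2020 is a Tuesday, so the first Monday is September 7 and the third is September 21.
1 February 2021 is a Monday, so the first Sunday is February 7 and the third is February 21.
At the standard offset (UTC+13:00), 16:30 UTC + 13h = 05:30 Miran Territory standard time (rolling into the next day, 15 March 2021).
The standard-time date in Miran Territory, 15 March 2021, is outside the daylight-saving period (21 September 2020 – 21 February 2021), so Miran Territory is on standard time, UTC+13:00.
16:30 UTC + 13h = 05:30 Miran Territory (rolling into the next day, 15 March 2021).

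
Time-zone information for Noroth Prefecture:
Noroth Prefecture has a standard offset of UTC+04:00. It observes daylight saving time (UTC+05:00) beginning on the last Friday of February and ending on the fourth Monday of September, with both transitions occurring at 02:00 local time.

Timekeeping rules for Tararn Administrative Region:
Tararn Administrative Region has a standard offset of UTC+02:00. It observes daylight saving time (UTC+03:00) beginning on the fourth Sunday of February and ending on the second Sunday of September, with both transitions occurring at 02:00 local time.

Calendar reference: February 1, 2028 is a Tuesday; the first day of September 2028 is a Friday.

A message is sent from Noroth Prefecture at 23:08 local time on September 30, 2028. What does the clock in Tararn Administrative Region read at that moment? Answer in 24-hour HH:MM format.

1 February 2028 is a Tuesday, so Fridays fall on 4, 11, 18, 25; the last is February 25.
1 September 2028 is a Friday, so the first Monday is September 4 and the fourth is September 25.
September 30, 2028 is outside the daylight-saving period (25 February – 25 September), so Noroth Prefecture is on standard time, UTC+04:00.
23:08 Noroth Prefecture − 4h = 19:08 UTC.
1 February 2028 is a Tuesday, so the first Sunday is February 6 and the fourth is February 27.
1 September 2028 is a Friday, so the first Sunday is September 3 and the second is September 10.
At the standard offset (UTC+02:00), 19:08 UTC + 2h = 21:08 Tararn Administrative Region standard time.
The standard-time date in Tararn Administrative Region, September 30, 2028, is outside the daylight-saving period (27 February – 10 September), so Tararn Administrative Region is on standard time, UTC+02:00.
19:08 UTC + 2h = 21:08 Tararn Administrative Region.

21:08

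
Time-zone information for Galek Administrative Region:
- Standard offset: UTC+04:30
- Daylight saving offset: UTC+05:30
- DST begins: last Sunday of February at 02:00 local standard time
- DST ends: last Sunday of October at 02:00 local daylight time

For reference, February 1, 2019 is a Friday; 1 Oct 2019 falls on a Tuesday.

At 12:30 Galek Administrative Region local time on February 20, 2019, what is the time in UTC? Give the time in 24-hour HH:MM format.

1 February 2019 is a Friday, so Sundays fall on 3, 10, 17, 24; the last is February 24.
1 October 2019 is a Tuesday, so Sundays fall on 6, 13, 20, 27; the last is October 27.
February 20, 2019 does not fall between 24 February and 27 October, so daylight saving is not in effect and Galek Administrative Region is at UTC+04:30.
12:30 local − 4h30m = 08:00 UTC.

08:00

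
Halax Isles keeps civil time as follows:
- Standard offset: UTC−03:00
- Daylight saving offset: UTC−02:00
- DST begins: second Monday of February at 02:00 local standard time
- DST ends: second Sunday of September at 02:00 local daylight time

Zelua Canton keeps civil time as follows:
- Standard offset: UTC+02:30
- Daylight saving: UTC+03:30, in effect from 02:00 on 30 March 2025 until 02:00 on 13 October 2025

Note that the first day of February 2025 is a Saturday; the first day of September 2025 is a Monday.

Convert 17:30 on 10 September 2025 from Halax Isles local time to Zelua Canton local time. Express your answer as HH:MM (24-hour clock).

1 February 2025 is a Saturday, so the first Monday is February 3 and the second is February 10.
1 September 2025 is a Monday, so the first Sunday is September 7 and the second is September 14.
10 September 2025 lies within the daylight-saving period (10 February – 14 September), so Halax Isles is on daylight time, UTC−02:00.
17:30 Halax Isles + 2h = 19:30 UTC.
At the standard offset (UTC+02:30), 19:30 UTC + 2h30m = 22:00 Zelua Canton standard time.
Daylight saving runs 30 March – 13 October; the standard-time date in Zelua Canton, 10 September 2025, is inside that window, so Zelua Canton is at UTC+03:30.
19:30 UTC + 3h30m = 23:00 Zelua Canton.

23:00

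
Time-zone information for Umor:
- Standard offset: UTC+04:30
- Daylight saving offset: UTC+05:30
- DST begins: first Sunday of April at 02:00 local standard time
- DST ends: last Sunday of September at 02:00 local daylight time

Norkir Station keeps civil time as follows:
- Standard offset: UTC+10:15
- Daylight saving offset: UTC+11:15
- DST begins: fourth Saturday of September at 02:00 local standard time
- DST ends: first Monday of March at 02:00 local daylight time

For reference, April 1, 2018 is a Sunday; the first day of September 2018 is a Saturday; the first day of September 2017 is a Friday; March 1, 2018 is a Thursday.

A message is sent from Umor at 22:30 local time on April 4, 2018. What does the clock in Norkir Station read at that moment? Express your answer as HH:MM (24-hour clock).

1 April 2018 is a Sunday, so the first Sunday is April 1.
1 September 2018 is a Saturday, so Sundays fall on 2, 9, 16, 23, 30; the last is September 30.
April 4, 2018 falls between 1 April and 30 September, so daylight saving is in effect and Umor is at UTC+05:30.
22:30 Umor − 5h30m = 17:00 UTC.
1 September 2017 is a Friday, so the first Saturday is September 2 and the fourth is September 23.
1 March 2018 is a Thursday, so the first Monday is March 5.
At the standard offset (UTC+10:15), 17:00 UTC + 10h15m = 03:15 Norkir Station standard time (rolling into the next day, 5 April 2018).
Daylight saving runs 23 September 2017 – 5 March 2018; the standard-time date in Norkir Station, April 5, 2018, is outside that window, so Norkir Station is on standard time at UTC+10:15.
17:00 UTC + 10h15m = 03:15 Norkir Station (rolling into the next day, 5 April 2018).

03:15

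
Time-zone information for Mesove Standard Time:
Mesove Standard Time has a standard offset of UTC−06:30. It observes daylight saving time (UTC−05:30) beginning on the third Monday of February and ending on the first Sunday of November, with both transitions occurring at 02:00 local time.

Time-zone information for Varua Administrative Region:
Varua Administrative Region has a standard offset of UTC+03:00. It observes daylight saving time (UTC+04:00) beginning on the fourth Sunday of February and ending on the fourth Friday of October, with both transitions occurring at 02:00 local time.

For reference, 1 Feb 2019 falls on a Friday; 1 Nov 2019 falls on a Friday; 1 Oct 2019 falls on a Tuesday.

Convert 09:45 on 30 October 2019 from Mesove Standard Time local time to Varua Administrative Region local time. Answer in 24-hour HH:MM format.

18:15

1 February 2019 is a Friday, so the first Monday is February 4 and the third is February 18.
1 November 2019 is a Friday, so the first Sunday is November 3.
Daylight saving runs 18 February – 3 November; 30 October 2019 is inside that window, so Mesove Standard Time is at UTC−05:30.
09:45 Mesove Standard Time + 5h30m = 15:15 UTC.
1 February 2019 is a Friday, so the first Sunday is February 3 and the fourth is February 24.
1 October 2019 is a Tuesday, so the first Friday is October 4 and the fourth is October 25.
At the standard offset (UTC+03:00), 15:15 UTC + 3h = 18:15 Varua Administrative Region standard time.
The standard-time date in Varua Administrative Region, 30 October 2019, does not fall between 24 February and 25 October, so daylight saving is not in effect and Varua Administrative Region is at UTC+03:00.
15:15 UTC + 3h = 18:15 Varua Administrative Region.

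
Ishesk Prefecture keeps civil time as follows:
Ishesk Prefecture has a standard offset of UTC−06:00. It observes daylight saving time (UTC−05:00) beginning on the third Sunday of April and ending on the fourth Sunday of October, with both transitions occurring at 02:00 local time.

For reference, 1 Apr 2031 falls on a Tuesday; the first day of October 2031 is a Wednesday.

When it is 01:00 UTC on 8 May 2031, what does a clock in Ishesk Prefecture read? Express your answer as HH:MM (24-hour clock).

20:00

1 April 2031 is a Tuesday, so the first Sunday is April 6 and the third is April 20.
1 October 2031 is a Wednesday, so the first Sunday is October 5 and the fourth is October 26.
At the standard offset (UTC−06:00), 01:00 UTC − 6h = 19:00 Ishesk Prefecture standard time (rolling into the previous day, 7 May 2031).
The standard-time date in Ishesk Prefecture, 7 May 2031, falls between 20 April and 26 October, so daylight saving is in effect and Ishesk Prefecture is at UTC−05:00.
01:00 UTC − 5h = 20:00 local (rolling into the previous day, 7 May 2031).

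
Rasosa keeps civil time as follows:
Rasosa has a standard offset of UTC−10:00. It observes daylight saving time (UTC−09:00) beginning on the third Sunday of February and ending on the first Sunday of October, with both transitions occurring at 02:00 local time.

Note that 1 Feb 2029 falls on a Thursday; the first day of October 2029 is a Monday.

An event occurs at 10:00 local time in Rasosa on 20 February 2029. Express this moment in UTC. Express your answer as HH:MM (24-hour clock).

1 February 2029 is a Thursday, so the first Sunday is February 4 and the third is February 18.
1 October 2029 is a Monday, so the first Sunday is October 7.
Daylight saving runs 18 February – 7 October; 20 February 2029 is inside that window, so Rasosa is at UTC−09:00.
10:00 local + 9h = 19:00 UTC.

19:00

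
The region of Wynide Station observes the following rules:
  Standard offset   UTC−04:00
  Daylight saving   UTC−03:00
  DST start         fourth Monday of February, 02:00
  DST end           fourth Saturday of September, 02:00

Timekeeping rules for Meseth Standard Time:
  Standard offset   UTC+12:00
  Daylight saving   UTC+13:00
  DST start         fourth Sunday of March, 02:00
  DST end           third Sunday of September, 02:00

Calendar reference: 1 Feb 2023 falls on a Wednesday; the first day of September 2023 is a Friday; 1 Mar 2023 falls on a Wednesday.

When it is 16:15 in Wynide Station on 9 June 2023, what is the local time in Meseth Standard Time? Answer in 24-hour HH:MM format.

1 February 2023 is a Wednesday, so the first Monday is February 6 and the fourth is February 27.
1 September 2023 is a Friday, so the first Saturday is September 2 and the fourth is September 23.
Daylight saving runs 27 February – 23 September; 9 June 2023 is inside that window, so Wynide Station is at UTC−03:00.
16:15 Wynide Station + 3h = 19:15 UTC.
1 March 2023 is a Wednesday, so the first Sunday is March 5 and the fourth is March 26.
1 September 2023 is a Friday, so the first Sunday is September 3 and the third is September 17.
At the standard offset (UTC+12:00), 19:15 UTC + 12h = 07:15 Meseth Standard Time standard time (rolling into the next day, 10 June 2023).
The standard-time date in Meseth Standard Time, 10 June 2023, lies within the daylight-saving period (26 March – 17 September), so Meseth Standard Time is on daylight time, UTC+13:00.
19:15 UTC + 13h = 08:15 Meseth Standard Time (rolling into the next day, 10 June 2023).

08:15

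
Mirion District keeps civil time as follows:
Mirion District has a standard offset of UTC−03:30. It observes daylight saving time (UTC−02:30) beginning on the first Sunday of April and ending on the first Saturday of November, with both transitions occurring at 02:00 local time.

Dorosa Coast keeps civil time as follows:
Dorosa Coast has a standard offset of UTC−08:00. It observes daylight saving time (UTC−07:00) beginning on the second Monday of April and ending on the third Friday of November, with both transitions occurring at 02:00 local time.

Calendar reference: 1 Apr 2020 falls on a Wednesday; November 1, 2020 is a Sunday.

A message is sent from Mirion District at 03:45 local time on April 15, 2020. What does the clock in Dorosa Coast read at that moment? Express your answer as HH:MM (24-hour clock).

1 April 2020 is a Wednesday, so the first Sunday is April 5.
1 November 2020 is a Sunday, so the first Saturday is November 7.
Daylight saving runs 5 April – 7 November; April 15, 2020 is inside that window, so Mirion District is at UTC−02:30.
03:45 Mirion District + 2h30m = 06:15 UTC.
1 April 2020 is a Wednesday, so the first Monday is April 6 and the second is April 13.
1 November 2020 is a Sunday, so the first Friday is November 6 and the third is November 20.
At the standard offset (UTC−08:00), 06:15 UTC − 8h = 22:15 Dorosa Coast standard time (rolling into the previous day, 14 April 2020).
The standard-time date in Dorosa Coast, April 14, 2020, lies within the daylight-saving period (13 April – 20 November), so Dorosa Coast is on daylight time, UTC−07:00.
06:15 UTC − 7h = 23:15 Dorosa Coast (rolling into the previous day, 14 April 2020).

23:15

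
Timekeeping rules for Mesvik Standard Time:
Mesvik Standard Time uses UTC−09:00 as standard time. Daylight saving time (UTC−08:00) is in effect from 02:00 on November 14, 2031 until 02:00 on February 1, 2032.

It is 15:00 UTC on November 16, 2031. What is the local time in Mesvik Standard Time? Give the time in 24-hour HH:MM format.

At the standard offset (UTC−09:00), 15:00 UTC − 9h = 06:00 Mesvik Standard Time standard time.
The standard-time date in Mesvik Standard Time, November 16, 2031, lies within the daylight-saving period (14 November 2031 – 1 February 2032), so Mesvik Standard Time is on daylight time, UTC−08:00.
15:00 UTC − 8h = 07:00 local.

07:00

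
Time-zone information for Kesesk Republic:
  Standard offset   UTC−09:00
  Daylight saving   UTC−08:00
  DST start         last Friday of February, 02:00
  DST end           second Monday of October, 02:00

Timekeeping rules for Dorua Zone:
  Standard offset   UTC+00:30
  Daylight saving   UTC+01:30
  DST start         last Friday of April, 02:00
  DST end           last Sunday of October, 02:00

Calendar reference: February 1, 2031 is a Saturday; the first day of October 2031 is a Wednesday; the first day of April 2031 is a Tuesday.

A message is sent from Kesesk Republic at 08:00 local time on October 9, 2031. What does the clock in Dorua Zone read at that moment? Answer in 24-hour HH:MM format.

17:30

1 February 2031 is a Saturday, so Fridays fall on 7, 14, 21, 28; the last is February 28.
1 October 2031 is a Wednesday, so the first Monday is October 6 and the second is October 13.
Daylight saving runs 28 February – 13 October; October 9, 2031 is inside that window, so Kesesk Republic is at UTC−08:00.
08:00 Kesesk Republic + 8h = 16:00 UTC.
1 April 2031 is a Tuesday, so Fridays fall on 4, 11, 18, 25; the last is April 25.
1 October 2031 is a Wednesday, so Sundays fall on 5, 12, 19, 26; the last is October 26.
At the standard offset (UTC+00:30), 16:00 UTC + 0h30m = 16:30 Dorua Zone standard time.
The standard-time date in Dorua Zone, October 9, 2031, lies within the daylight-saving period (25 April – 26 October), so Dorua Zone is on daylight time, UTC+01:30.
16:00 UTC + 1h30m = 17:30 Dorua Zone.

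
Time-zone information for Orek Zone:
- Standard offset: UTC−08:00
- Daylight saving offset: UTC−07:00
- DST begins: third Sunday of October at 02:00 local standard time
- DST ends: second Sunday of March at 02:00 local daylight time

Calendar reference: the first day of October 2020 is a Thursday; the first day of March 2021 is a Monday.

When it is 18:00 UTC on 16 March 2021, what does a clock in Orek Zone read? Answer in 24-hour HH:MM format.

1 October 2020 is a Thursday, so the first Sunday is October 4 and the third is October 18.
1 March 2021 is a Monday, so the first Sunday is March 7 and the second is March 14.
At the standard offset (UTC−08:00), 18:00 UTC − 8h = 10:00 Orek Zone standard time.
Daylight saving runs 18 October 2020 – 14 March 2021; the standard-time date in Orek Zone, 16 March 2021, is outside that window, so Orek Zone is on standard time at UTC−08:00.
18:00 UTC − 8h = 10:00 local.

10:00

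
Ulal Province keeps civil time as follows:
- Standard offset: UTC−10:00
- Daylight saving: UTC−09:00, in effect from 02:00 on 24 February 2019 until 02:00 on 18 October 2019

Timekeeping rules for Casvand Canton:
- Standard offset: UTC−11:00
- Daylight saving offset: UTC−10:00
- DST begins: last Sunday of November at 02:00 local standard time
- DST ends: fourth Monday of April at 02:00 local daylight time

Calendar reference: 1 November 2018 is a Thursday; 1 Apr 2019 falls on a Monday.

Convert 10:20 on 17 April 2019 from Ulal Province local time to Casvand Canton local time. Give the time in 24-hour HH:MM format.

09:20

17 April 2019 lies within the daylight-saving period (24 February – 18 October), so Ulal Province is on daylight time, UTC−09:00.
10:20 Ulal Province + 9h = 19:20 UTC.
1 November 2018 is a Thursday, so Sundays fall on 4, 11, 18, 25; the last is November 25.
1 April 2019 is a Monday, so the first Monday is April 1 and the fourth is April 22.
At the standard offset (UTC−11:00), 19:20 UTC − 11h = 08:20 Casvand Canton standard time.
Daylight saving runs 25 November 2018 – 22 April 2019; the standard-time date in Casvand Canton, 17 April 2019, is inside that window, so Casvand Canton is at UTC−10:00.
19:20 UTC − 10h = 09:20 Casvand Canton.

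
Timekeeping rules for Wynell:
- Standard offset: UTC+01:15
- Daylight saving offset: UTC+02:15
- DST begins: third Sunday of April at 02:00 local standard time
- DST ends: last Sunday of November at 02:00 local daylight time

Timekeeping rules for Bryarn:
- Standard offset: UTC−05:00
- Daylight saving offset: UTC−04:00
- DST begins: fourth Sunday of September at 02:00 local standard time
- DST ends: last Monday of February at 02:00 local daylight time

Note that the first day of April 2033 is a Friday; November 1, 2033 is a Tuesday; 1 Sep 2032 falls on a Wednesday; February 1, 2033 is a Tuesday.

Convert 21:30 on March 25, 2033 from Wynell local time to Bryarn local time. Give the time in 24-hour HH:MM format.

15:15

1 April 2033 is a Friday, so the first Sunday is April 3 and the third is April 17.
1 November 2033 is a Tuesday, so Sundays fall on 6, 13, 20, 27; the last is November 27.
March 25, 2033 is outside the daylight-saving period (17 April – 27 November), so Wynell is on standard time, UTC+01:15.
21:30 Wynell − 1h15m = 20:15 UTC.
1 September 2032 is a Wednesday, so the first Sunday is September 5 and the fourth is September 26.
1 February 2033 is a Tuesday, so Mondays fall on 7, 14, 21, 28; the last is February 28.
At the standard offset (UTC−05:00), 20:15 UTC − 5h = 15:15 Bryarn standard time.
The standard-time date in Bryarn, March 25, 2033, does not fall between 26 September 2032 and 28 February 2033, so daylight saving is not in effect and Bryarn is at UTC−05:00.
20:15 UTC − 5h = 15:15 Bryarn.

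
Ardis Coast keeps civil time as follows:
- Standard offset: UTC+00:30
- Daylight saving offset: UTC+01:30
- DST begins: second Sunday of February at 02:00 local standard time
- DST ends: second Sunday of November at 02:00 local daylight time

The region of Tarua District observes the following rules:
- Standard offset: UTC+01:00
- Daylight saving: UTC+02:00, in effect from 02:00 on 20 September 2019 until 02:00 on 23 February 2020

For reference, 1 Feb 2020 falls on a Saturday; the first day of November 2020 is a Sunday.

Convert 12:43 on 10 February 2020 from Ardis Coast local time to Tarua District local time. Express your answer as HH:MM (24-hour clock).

1 February 2020 is a Saturday, so the first Sunday is February 2 and the second is February 9.
1 November 2020 is a Sunday, so the first Sunday is November 1 and the second is November 8.
10 February 2020 lies within the daylight-saving period (9 February – 8 November), so Ardis Coast is on daylight time, UTC+01:30.
12:43 Ardis Coast − 1h30m = 11:13 UTC.
At the standard offset (UTC+01:00), 11:13 UTC + 1h = 12:13 Tarua District standard time.
The standard-time date in Tarua District, 10 February 2020, lies within the daylight-saving period (20 September 2019 – 23 February 2020), so Tarua District is on daylight time, UTC+02:00.
11:13 UTC + 2h = 13:13 Tarua District.

13:13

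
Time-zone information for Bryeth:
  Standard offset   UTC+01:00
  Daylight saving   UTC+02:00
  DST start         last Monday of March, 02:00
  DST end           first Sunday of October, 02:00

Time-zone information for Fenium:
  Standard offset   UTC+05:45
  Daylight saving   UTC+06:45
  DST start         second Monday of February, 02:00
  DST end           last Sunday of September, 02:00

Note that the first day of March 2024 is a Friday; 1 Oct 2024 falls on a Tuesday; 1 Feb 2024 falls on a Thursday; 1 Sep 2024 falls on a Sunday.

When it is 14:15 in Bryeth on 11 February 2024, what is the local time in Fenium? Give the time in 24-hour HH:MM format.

19:00

1 March 2024 is a Friday, so Mondays fall on 4, 11, 18, 25; the last is March 25.
1 October 2024 is a Tuesday, so the first Sunday is October 6.
11 February 2024 is outside the daylight-saving period (25 March – 6 October), so Bryeth is on standard time, UTC+01:00.
14:15 Bryeth − 1h = 13:15 UTC.
1 February 2024 is a Thursday, so the first Monday is February 5 and the second is February 12.
1 September 2024 is a Sunday, so Sundays fall on 1, 8, 15, 22, 29; the last is September 29.
At the standard offset (UTC+05:45), 13:15 UTC + 5h45m = 19:00 Fenium standard time.
The standard-time date in Fenium, 11 February 2024, is outside the daylight-saving period (12 February – 29 September), so Fenium is on standard time, UTC+05:45.
13:15 UTC + 5h45m = 19:00 Fenium.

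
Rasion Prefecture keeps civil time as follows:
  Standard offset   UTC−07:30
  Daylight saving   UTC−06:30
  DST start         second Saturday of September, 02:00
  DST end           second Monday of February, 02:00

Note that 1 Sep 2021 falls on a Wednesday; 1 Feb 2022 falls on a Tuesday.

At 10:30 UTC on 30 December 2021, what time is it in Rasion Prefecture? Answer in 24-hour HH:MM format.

04:00

1 September 2021 is a Wednesday, so the first Saturday is September 4 and the second is September 11.
1 February 2022 is a Tuesday, so the first Monday is February 7 and the second is February 14.
At the standard offset (UTC−07:30), 10:30 UTC − 7h30m = 03:00 Rasion Prefecture standard time.
The standard-time date in Rasion Prefecture, 30 December 2021, falls between 11 September 2021 and 14 February 2022, so daylight saving is in effect and Rasion Prefecture is at UTC−06:30.
10:30 UTC − 6h30m = 04:00 local.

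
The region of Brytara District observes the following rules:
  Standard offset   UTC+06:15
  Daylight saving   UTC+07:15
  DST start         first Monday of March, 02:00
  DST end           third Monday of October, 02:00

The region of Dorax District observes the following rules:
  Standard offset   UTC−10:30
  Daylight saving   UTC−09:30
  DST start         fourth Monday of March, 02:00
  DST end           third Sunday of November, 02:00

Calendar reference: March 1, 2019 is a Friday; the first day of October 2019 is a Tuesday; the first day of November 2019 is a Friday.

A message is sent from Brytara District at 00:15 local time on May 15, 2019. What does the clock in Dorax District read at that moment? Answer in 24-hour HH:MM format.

07:30

1 March 2019 is a Friday, so the first Monday is March 4.
1 October 2019 is a Tuesday, so the first Monday is October 7 and the third is October 21.
Daylight saving runs 4 March – 21 October; May 15, 2019 is inside that window, so Brytara District is at UTC+07:15.
00:15 Brytara District − 7h15m = 17:00 UTC (rolling into the previous day, 14 May 2019).
1 March 2019 is a Friday, so the first Monday is March 4 and the fourth is March 25.
1 November 2019 is a Friday, so the first Sunday is November 3 and the third is November 17.
At the standard offset (UTC−10:30), 17:00 UTC − 10h30m = 06:30 Dorax District standard time.
Daylight saving runs 25 March – 17 November; the standard-time date in Dorax District, May 14, 2019, is inside that window, so Dorax District is at UTC−09:30.
17:00 UTC − 9h30m = 07:30 Dorax District.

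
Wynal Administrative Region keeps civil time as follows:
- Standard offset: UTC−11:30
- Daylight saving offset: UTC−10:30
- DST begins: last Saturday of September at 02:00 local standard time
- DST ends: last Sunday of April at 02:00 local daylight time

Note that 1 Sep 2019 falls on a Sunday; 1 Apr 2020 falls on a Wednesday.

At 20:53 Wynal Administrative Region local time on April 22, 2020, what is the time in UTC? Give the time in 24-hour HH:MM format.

07:23

1 September 2019 is a Sunday, so Saturdays fall on 7, 14, 21, 28; the last is September 28.
1 April 2020 is a Wednesday, so Sundays fall on 5, 12, 19, 26; the last is April 26.
April 22, 2020 falls between 28 September 2019 and 26 April 2020, so daylight saving is in effect and Wynal Administrative Region is at UTC−10:30.
20:53 local + 10h30m = 07:23 UTC (rolling into the next day, 23 April 2020).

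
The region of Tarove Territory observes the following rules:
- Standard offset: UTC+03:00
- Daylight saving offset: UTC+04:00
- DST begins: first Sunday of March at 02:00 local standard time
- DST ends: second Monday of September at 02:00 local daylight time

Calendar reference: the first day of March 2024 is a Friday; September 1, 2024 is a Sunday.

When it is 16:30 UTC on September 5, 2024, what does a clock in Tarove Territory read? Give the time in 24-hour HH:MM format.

1 March 2024 is a Friday, so the first Sunday is March 3.
1 September 2024 is a Sunday, so the first Monday is September 2 and the second is September 9.
At the standard offset (UTC+03:00), 16:30 UTC + 3h = 19:30 Tarove Territory standard time.
The standard-time date in Tarove Territory, September 5, 2024, lies within the daylight-saving period (3 March – 9 September), so Tarove Territory is on daylight time, UTC+04:00.
16:30 UTC + 4h = 20:30 local.

20:30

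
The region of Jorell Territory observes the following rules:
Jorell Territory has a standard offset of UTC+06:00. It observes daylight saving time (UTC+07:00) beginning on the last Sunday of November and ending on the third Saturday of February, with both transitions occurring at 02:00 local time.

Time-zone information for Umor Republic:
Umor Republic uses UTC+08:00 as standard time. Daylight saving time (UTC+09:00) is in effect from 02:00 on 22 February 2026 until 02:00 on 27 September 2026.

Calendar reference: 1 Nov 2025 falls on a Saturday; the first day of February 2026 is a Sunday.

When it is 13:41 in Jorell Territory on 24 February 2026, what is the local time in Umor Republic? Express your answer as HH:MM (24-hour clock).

16:41

1 November 2025 is a Saturday, so Sundays fall on 2, 9, 16, 23, 30; the last is November 30.
1 February 2026 is a Sunday, so the first Saturday is February 7 and the third is February 21.
24 February 2026 does not fall between 30 November 2025 and 21 February 2026, so daylight saving is not in effect and Jorell Territory is at UTC+06:00.
13:41 Jorell Territory − 6h = 07:41 UTC.
At the standard offset (UTC+08:00), 07:41 UTC + 8h = 15:41 Umor Republic standard time.
The standard-time date in Umor Republic, 24 February 2026, falls between 22 February and 27 September, so daylight saving is in effect and Umor Republic is at UTC+09:00.
07:41 UTC + 9h = 16:41 Umor Republic.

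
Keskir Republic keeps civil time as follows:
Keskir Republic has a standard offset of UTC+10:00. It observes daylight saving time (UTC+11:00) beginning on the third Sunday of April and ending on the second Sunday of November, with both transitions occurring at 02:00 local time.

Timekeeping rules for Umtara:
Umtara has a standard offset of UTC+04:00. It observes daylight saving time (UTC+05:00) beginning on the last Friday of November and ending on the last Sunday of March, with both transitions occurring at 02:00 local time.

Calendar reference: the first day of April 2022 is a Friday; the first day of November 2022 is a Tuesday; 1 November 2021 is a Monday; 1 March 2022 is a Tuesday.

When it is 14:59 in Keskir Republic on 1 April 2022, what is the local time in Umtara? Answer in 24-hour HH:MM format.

08:59

1 April 2022 is a Friday, so the first Sunday is April 3 and the third is April 17.
1 November 2022 is a Tuesday, so the first Sunday is November 6 and the second is November 13.
Daylight saving runs 17 April – 13 November; 1 April 2022 is outside that window, so Keskir Republic is on standard time at UTC+10:00.
14:59 Keskir Republic − 10h = 04:59 UTC.
1 November 2021 is a Monday, so Fridays fall on 5, 12, 19, 26; the last is November 26.
1 March 2022 is a Tuesday, so Sundays fall on 6, 13, 20, 27; the last is March 27.
At the standard offset (UTC+04:00), 04:59 UTC + 4h = 08:59 Umtara standard time.
The standard-time date in Umtara, 1 April 2022, is outside the daylight-saving period (26 November 2021 – 27 March 2022), so Umtara is on standard time, UTC+04:00.
04:59 UTC + 4h = 08:59 Umtara.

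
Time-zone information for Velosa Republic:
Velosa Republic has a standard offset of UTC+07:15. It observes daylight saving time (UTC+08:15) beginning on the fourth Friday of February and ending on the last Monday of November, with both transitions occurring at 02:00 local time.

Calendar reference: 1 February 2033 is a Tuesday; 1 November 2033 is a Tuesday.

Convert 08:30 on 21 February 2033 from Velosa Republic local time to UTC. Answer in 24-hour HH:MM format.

1 February 2033 is a Tuesday, so the first Friday is February 4 and the fourth is February 25.
1 November 2033 is a Tuesday, so Mondays fall on 7, 14, 21, 28; the last is November 28.
Daylight saving runs 25 February – 28 November; 21 February 2033 is outside that window, so Velosa Republic is on standard time at UTC+07:15.
08:30 local − 7h15m = 01:15 UTC.

01:15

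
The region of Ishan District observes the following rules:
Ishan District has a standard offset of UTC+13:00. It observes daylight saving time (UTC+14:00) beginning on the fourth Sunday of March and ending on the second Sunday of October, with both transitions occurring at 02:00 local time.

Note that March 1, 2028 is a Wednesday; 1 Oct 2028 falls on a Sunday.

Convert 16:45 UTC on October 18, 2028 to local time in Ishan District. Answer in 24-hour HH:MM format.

1 March 2028 is a Wednesday, so the first Sunday is March 5 and the fourth is March 26.
1 October 2028 is a Sunday, so the first Sunday is October 1 and the second is October 8.
At the standard offset (UTC+13:00), 16:45 UTC + 13h = 05:45 Ishan District standard time (rolling into the next day, 19 October 2028).
Daylight saving runs 26 March – 8 October; the standard-time date in Ishan District, October 19, 2028, is outside that window, so Ishan District is on standard time at UTC+13:00.
16:45 UTC + 13h = 05:45 local (rolling into the next day, 19 October 2028).

05:45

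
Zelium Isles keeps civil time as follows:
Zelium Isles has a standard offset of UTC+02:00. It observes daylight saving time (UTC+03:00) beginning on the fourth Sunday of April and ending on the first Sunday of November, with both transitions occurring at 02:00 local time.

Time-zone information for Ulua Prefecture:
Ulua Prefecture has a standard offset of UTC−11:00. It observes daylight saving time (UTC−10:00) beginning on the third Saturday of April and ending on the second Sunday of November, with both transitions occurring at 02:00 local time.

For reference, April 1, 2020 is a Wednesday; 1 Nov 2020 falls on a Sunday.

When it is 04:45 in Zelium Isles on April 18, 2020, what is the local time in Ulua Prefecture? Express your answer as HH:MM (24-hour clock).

1 April 2020 is a Wednesday, so the first Sunday is April 5 and the fourth is April 26.
1 November 2020 is a Sunday, so the first Sunday is November 1.
Daylight saving runs 26 April – 1 November; April 18, 2020 is outside that window, so Zelium Isles is on standard time at UTC+02:00.
04:45 Zelium Isles − 2h = 02:45 UTC.
1 April 2020 is a Wednesday, so the first Saturday is April 4 and the third is April 18.
1 November 2020 is a Sunday, so the first Sunday is November 1 and the second is November 8.
At the standard offset (UTC−11:00), 02:45 UTC − 11h = 15:45 Ulua Prefecture standard time (rolling into the previous day, 17 April 2020).
The standard-time date in Ulua Prefecture, April 17, 2020, does not fall between 18 April and 8 November, so daylight saving is not in effect and Ulua Prefecture is at UTC−11:00.
02:45 UTC − 11h = 15:45 Ulua Prefecture (rolling into the previous day, 17 April 2020).

15:45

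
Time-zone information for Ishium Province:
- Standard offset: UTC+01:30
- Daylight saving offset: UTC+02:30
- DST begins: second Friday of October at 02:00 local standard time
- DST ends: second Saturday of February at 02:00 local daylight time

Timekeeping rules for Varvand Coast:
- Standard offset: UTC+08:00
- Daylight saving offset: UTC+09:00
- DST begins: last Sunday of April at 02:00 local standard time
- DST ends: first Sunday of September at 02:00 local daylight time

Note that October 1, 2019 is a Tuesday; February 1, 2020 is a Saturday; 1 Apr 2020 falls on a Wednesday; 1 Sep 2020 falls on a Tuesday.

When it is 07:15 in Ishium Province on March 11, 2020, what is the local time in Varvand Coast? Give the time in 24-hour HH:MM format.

1 October 2019 is a Tuesday, so the first Friday is October 4 and the second is October 11.
1 February 2020 is a Saturday, so the first Saturday is February 1 and the second is February 8.
March 11, 2020 does not fall between 11 October 2019 and 8 February 2020, so daylight saving is not in effect and Ishium Province is at UTC+01:30.
07:15 Ishium Province − 1h30m = 05:45 UTC.
1 April 2020 is a Wednesday, so Sundays fall on 5, 12, 19, 26; the last is April 26.
1 September 2020 is a Tuesday, so the first Sunday is September 6.
At the standard offset (UTC+08:00), 05:45 UTC + 8h = 13:45 Varvand Coast standard time.
The standard-time date in Varvand Coast, March 11, 2020, is outside the daylight-saving period (26 April – 6 September), so Varvand Coast is on standard time, UTC+08:00.
05:45 UTC + 8h = 13:45 Varvand Coast.

13:45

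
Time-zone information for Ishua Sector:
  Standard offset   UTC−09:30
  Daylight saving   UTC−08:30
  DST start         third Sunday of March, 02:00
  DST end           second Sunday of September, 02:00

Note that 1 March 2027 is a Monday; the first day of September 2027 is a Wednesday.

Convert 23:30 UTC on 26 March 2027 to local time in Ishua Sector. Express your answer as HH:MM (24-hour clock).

1 March 2027 is a Monday, so the first Sunday is March 7 and the third is March 21.
1 September 2027 is a Wednesday, so the first Sunday is September 5 and the second is September 12.
At the standard offset (UTC−09:30), 23:30 UTC − 9h30m = 14:00 Ishua Sector standard time.
The standard-time date in Ishua Sector, 26 March 2027, lies within the daylight-saving period (21 March – 12 September), so Ishua Sector is on daylight time, UTC−08:30.
23:30 UTC − 8h30m = 15:00 local.

15:00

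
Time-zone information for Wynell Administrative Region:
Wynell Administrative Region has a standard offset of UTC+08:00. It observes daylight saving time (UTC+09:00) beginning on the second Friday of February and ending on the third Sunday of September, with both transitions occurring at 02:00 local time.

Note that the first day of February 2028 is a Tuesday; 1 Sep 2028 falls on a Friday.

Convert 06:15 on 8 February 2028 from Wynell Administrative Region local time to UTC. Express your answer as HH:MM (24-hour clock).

1 February 2028 is a Tuesday, so the first Friday is February 4 and the second is February 11.
1 September 2028 is a Friday, so the first Sunday is September 3 and the third is September 17.
Daylight saving runs 11 February – 17 September; 8 February 2028 is outside that window, so Wynell Administrative Region is on standard time at UTC+08:00.
06:15 local − 8h = 22:15 UTC (rolling into the previous day, 7 February 2028).

22:15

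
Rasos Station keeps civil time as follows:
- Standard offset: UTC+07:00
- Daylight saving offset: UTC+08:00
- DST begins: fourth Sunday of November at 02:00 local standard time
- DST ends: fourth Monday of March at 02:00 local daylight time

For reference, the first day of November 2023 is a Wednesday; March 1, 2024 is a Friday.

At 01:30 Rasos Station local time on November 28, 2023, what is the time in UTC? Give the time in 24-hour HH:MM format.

1 November 2023 is a Wednesday, so the first Sunday is November 5 and the fourth is November 26.
1 March 2024 is a Friday, so the first Monday is March 4 and the fourth is March 25.
November 28, 2023 falls between 26 November 2023 and 25 March 2024, so daylight saving is in effect and Rasos Station is at UTC+08:00.
01:30 local − 8h = 17:30 UTC (rolling into the previous day, 27 November 2023).

17:30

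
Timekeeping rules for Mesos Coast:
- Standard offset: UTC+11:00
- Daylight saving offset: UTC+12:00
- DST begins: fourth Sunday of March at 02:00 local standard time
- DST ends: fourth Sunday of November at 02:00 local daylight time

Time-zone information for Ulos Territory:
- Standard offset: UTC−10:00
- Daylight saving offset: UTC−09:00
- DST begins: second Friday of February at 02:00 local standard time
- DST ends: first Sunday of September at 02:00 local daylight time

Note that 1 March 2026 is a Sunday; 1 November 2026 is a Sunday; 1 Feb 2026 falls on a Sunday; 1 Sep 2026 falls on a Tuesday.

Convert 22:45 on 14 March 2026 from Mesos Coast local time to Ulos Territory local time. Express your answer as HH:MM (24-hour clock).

1 March 2026 is a Sunday, so the first Sunday is March 1 and the fourth is March 22.
1 November 2026 is a Sunday, so the first Sunday is November 1 and the fourth is November 22.
Daylight saving runs 22 March – 22 November; 14 March 2026 is outside that window, so Mesos Coast is on standard time at UTC+11:00.
22:45 Mesos Coast − 11h = 11:45 UTC.
1 February 2026 is a Sunday, so the first Friday is February 6 and the second is February 13.
1 September 2026 is a Tuesday, so the first Sunday is September 6.
At the standard offset (UTC−10:00), 11:45 UTC − 10h = 01:45 Ulos Territory standard time.
The standard-time date in Ulos Territory, 14 March 2026, lies within the daylight-saving period (13 February – 6 September), so Ulos Territory is on daylight time, UTC−09:00.
11:45 UTC − 9h = 02:45 Ulos Territory.

02:45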